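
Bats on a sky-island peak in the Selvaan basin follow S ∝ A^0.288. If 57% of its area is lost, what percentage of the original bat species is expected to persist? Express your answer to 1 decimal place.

S_new/S_old = (A_new/A_old)^z = 0.43^0.288
= exp(0.288 × ln 0.43) = exp(0.288 × -0.8440) = exp(-0.2431) ≈ 0.7842

78.4%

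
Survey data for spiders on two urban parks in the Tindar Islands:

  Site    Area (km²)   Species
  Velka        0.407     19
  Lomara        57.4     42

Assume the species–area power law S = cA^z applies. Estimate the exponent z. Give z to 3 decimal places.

Taking logs: ln S = ln c + z ln A, so z = (ln S₂ − ln S₁)/(ln A₂ − ln A₁).
z = ln(42/19) / ln(57.4/0.407) = ln(2.211) / ln(141) = 0.7932 / 4.9490 = 0.1603

0.160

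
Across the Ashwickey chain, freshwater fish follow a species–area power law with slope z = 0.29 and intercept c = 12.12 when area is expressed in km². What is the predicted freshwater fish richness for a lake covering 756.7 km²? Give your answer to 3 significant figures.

82.9

S = 12.12 × 756.7^0.29 = 12.12 × 6.837 ≈ 82.87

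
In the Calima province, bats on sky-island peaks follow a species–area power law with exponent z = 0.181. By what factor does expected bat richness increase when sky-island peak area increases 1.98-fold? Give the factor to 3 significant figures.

1.13

S₂/S₁ = (A₂/A₁)^z = 1.98^0.181
ln(S₂/S₁) = 0.181 × ln 1.98 = 0.181 × 0.6831 = 0.1236
S₂/S₁ = e^0.1236 ≈ 1.132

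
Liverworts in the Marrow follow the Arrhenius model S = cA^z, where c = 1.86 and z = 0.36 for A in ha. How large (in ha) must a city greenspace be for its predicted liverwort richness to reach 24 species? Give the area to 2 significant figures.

24 = 1.86 × A^0.36  ⇒  A^0.36 = 24/1.86 = 12.9
ln A = ln(12.9) / 0.36 = 2.5575 / 0.36 = 7.1041
A = e^7.1041 ≈ 1217 ha

1200 ha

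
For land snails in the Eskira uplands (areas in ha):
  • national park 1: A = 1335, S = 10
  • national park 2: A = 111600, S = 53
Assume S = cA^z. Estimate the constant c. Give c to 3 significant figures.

z = ln(S₂/S₁) / ln(A₂/A₁) = ln(53/10) / ln(111600/1335) = 1.6677 / 4.4260 = 0.3768
c = S₁ / A₁^z = 10 / 1335^0.3768 = 10 / 15.05 = 0.6642

0.664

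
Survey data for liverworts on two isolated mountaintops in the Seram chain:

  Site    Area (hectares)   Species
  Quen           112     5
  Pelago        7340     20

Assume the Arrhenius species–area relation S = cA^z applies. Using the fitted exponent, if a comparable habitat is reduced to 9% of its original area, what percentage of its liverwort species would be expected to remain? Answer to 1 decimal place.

z = ln(20/5) / ln(7340/112) = 1.3863 / 4.1826 = 0.3314
S_new/S_old = (A_new/A_old)^z = 0.09^0.3314 = exp(0.3314 × -2.4079) = 0.4502

45.0%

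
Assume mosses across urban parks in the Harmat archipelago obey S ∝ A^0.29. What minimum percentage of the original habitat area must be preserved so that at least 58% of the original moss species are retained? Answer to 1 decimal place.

15.3%

Need (A_new/A_old)^0.29 = 0.58, so A_new/A_old = 0.58^(1/0.29) = 0.58^3.448
ln(A_new/A_old) = ln 0.58 / 0.29 = -0.5447 / 0.29 = -1.8784
A_new/A_old = e^-1.8784 ≈ 0.1528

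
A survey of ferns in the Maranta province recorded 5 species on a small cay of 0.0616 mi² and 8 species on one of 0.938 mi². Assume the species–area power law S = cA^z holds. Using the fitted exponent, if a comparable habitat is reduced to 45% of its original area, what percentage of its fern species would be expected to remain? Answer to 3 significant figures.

87.1%

z = ln(8/5) / ln(0.938/0.0616) = 0.4700 / 2.7231 = 0.1726
S_new/S_old = (A_new/A_old)^z = 0.45^0.1726 = exp(0.1726 × -0.7985) = 0.8713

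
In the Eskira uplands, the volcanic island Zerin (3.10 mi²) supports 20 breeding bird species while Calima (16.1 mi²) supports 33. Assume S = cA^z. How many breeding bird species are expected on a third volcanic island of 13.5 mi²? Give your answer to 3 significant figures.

31.3

z = ln(33/20) / ln(16.1/3.1) = 0.5008 / 1.6474 = 0.3040
c = 20 / 3.1^0.3040 = 20 / 1.41 = 14.18
S₃ = 14.18 × 13.5^0.3040 = 14.18 × 2.206 ≈ 31.28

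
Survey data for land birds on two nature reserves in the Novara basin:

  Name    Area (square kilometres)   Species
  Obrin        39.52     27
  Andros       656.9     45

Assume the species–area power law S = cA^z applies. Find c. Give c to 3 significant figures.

13.8

z = ln(S₂/S₁) / ln(A₂/A₁) = ln(45/27) / ln(656.9/39.52) = 0.5108 / 2.8107 = 0.1817
c = S₁ / A₁^z = 27 / 39.52^0.1817 = 27 / 1.951 = 13.84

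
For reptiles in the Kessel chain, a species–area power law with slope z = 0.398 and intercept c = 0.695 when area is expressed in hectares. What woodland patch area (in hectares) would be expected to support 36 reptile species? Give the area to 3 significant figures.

20300 hectares

36 = 0.695 × A^0.398  ⇒  A^0.398 = 36/0.695 = 51.8
ln A = ln(51.8) / 0.398 = 3.9474 / 0.398 = 9.9180
A = e^9.9180 ≈ 20292 hectares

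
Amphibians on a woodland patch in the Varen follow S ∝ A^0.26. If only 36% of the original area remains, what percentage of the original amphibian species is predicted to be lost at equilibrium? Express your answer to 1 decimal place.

23.3%

S_new/S_old = (A_new/A_old)^z = 0.36^0.26
= exp(0.26 × ln 0.36) = exp(0.26 × -1.0217) = exp(-0.2656) ≈ 0.7667
Fraction lost = 1 − 0.7667 = 0.2333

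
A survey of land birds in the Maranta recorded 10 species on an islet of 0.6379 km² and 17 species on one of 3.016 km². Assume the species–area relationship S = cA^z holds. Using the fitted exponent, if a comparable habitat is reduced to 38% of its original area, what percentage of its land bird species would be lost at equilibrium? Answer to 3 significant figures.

28.1%

z = ln(17/10) / ln(3.016/0.6379) = 0.5306 / 1.5535 = 0.3416
S_new/S_old = (A_new/A_old)^z = 0.38^0.3416 = exp(0.3416 × -0.9676) = 0.7186
Fraction lost = 1 − 0.7186 = 0.2814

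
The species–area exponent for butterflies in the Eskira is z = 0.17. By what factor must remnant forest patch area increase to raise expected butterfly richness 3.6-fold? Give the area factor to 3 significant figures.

(A₂/A₁)^0.17 = 3.6, so A₂/A₁ = 3.6^(1/0.17) = 3.6^5.882
ln(A₂/A₁) = ln 3.6 / 0.17 = 1.2809 / 0.17 = 7.5349
A₂/A₁ = e^7.5349 ≈ 1872

1870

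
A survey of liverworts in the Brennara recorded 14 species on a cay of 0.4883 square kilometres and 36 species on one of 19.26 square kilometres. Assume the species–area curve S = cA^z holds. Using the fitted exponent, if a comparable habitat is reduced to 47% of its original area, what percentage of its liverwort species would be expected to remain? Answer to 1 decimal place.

82.4%

z = ln(36/14) / ln(19.26/0.4883) = 0.9445 / 3.6749 = 0.2570
S_new/S_old = (A_new/A_old)^z = 0.47^0.2570 = exp(0.2570 × -0.7550) = 0.8236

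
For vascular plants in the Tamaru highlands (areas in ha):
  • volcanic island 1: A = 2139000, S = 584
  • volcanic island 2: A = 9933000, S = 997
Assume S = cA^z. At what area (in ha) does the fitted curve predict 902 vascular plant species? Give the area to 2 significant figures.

7500000 ha

z = ln(997/584) / ln(9933000/2139000) = 0.5348 / 1.5355 = 0.3483
c = 584 / 2139000^0.3483 = 584 / 160.3 = 3.643
A = (902/3.643)^(1/0.3483) ⇒ ln A = ln(247.6)/0.3483 = 15.8239
A = e^15.8239 ≈ 7451214 ha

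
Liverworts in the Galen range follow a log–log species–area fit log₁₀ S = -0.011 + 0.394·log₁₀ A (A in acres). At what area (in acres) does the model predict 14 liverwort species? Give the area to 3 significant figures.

865 acres

14 = 0.975 × A^0.394  ⇒  A^0.394 = 14/0.975 = 14.36
ln A = ln(14.36) / 0.394 = 2.6644 / 0.394 = 6.7624
A = e^6.7624 ≈ 864.7 acres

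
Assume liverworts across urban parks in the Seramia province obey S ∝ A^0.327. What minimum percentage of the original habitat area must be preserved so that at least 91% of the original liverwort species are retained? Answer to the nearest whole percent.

Need (A_new/A_old)^0.327 = 0.91, so A_new/A_old = 0.91^(1/0.327) = 0.91^3.058
ln(A_new/A_old) = ln 0.91 / 0.327 = -0.0943 / 0.327 = -0.2884
A_new/A_old = e^-0.2884 ≈ 0.7495

75%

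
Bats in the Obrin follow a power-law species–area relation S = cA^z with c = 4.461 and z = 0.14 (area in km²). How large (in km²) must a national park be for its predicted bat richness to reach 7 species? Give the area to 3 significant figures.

25.0 km²

7 = 4.461 × A^0.14  ⇒  A^0.14 = 7/4.461 = 1.569
ln A = ln(1.569) / 0.14 = 0.4505 / 0.14 = 3.2181
A = e^3.2181 ≈ 24.98 km²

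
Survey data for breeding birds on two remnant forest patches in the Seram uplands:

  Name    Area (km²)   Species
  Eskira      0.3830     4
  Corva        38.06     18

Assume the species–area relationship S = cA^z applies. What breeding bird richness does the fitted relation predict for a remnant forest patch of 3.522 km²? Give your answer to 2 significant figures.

z = ln(18/4) / ln(38.06/0.383) = 1.5041 / 4.5989 = 0.3271
c = 4 / 0.383^0.3271 = 4 / 0.7306 = 5.475
S₃ = 5.475 × 3.522^0.3271 = 5.475 × 1.509 ≈ 8.264

8.3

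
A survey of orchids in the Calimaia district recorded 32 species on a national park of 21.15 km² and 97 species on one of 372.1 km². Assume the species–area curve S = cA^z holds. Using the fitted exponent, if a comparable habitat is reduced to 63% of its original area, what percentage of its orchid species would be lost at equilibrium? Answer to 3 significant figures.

z = ln(97/32) / ln(372.1/21.15) = 1.1090 / 2.8675 = 0.3867
S_new/S_old = (A_new/A_old)^z = 0.63^0.3867 = exp(0.3867 × -0.4620) = 0.8364
Fraction lost = 1 − 0.8364 = 0.1636

16.4%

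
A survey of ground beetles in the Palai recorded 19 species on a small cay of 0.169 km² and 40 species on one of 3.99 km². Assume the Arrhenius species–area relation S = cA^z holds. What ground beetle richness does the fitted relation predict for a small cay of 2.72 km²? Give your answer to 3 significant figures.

36.5

z = ln(40/19) / ln(3.99/0.169) = 0.7444 / 3.1616 = 0.2355
c = 19 / 0.169^0.2355 = 19 / 0.658 = 28.88
S₃ = 28.88 × 2.72^0.2355 = 28.88 × 1.266 ≈ 36.55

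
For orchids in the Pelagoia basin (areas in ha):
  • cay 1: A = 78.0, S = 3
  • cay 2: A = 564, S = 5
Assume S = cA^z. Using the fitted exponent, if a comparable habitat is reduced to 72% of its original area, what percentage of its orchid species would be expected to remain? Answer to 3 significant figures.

z = ln(5/3) / ln(564/78) = 0.5108 / 1.9783 = 0.2582
S_new/S_old = (A_new/A_old)^z = 0.72^0.2582 = exp(0.2582 × -0.3285) = 0.9187

91.9%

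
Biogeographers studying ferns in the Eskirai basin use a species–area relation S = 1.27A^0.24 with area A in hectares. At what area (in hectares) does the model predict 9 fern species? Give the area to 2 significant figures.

3500 hectares

9 = 1.27 × A^0.24  ⇒  A^0.24 = 9/1.27 = 7.087
ln A = ln(7.087) / 0.24 = 1.9582 / 0.24 = 8.1592
A = e^8.1592 ≈ 3495 hectares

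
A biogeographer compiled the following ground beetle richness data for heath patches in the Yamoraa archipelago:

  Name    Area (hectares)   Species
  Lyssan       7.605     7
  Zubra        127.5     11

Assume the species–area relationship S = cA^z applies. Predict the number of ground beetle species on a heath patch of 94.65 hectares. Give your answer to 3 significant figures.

z = ln(11/7) / ln(127.5/7.605) = 0.4520 / 2.8193 = 0.1603
c = 7 / 7.605^0.1603 = 7 / 1.384 = 5.056
S₃ = 5.056 × 94.65^0.1603 = 5.056 × 2.074 ≈ 10.49

10.5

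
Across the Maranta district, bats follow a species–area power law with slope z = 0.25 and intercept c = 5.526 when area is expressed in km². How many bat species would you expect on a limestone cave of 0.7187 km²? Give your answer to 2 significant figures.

S = 5.526 × 0.7187^0.25
ln S = ln 5.526 + 0.25 × ln 0.7187 = 1.7095 + 0.25 × -0.3303 = 1.6269
S = e^1.6269 ≈ 5.088

5.1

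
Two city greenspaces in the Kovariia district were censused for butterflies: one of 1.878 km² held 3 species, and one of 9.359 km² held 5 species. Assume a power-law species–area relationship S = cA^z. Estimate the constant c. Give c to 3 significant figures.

z = ln(S₂/S₁) / ln(A₂/A₁) = ln(5/3) / ln(9.359/1.878) = 0.5108 / 1.6061 = 0.3180
c = S₁ / A₁^z = 3 / 1.878^0.3180 = 3 / 1.222 = 2.455

2.46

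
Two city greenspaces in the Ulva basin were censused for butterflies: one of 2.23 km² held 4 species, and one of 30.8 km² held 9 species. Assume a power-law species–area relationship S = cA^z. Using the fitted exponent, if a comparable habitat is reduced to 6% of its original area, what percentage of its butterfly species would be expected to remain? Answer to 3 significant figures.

z = ln(9/4) / ln(30.8/2.23) = 0.8109 / 2.6255 = 0.3089
S_new/S_old = (A_new/A_old)^z = 0.06^0.3089 = exp(0.3089 × -2.8134) = 0.4194

41.9%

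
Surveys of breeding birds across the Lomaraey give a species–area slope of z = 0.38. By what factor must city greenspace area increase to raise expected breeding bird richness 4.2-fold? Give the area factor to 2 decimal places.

(A₂/A₁)^0.38 = 4.2, so A₂/A₁ = 4.2^(1/0.38) = 4.2^2.632
ln(A₂/A₁) = ln 4.2 / 0.38 = 1.4351 / 0.38 = 3.7765
A₂/A₁ = e^3.7765 ≈ 43.66

43.66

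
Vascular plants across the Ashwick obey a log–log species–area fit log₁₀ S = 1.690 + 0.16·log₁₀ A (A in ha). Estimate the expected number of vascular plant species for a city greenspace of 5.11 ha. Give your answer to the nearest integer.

64

S = 48.98 × 5.11^0.16 = 48.98 × 1.298 ≈ 63.58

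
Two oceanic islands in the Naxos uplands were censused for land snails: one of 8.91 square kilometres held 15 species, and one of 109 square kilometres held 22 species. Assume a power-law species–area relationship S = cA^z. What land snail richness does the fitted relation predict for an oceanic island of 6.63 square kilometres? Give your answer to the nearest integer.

14

z = ln(22/15) / ln(109/8.91) = 0.3830 / 2.5042 = 0.1529
c = 15 / 8.91^0.1529 = 15 / 1.397 = 10.74
S₃ = 10.74 × 6.63^0.1529 = 10.74 × 1.335 ≈ 14.34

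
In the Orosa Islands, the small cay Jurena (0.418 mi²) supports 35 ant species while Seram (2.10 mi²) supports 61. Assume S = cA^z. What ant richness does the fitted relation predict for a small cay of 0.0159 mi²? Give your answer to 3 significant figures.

z = ln(61/35) / ln(2.1/0.418) = 0.5555 / 1.6142 = 0.3441
c = 35 / 0.418^0.3441 = 35 / 0.7407 = 47.25
S₃ = 47.25 × 0.0159^0.3441 = 47.25 × 0.2404 ≈ 11.36

11.4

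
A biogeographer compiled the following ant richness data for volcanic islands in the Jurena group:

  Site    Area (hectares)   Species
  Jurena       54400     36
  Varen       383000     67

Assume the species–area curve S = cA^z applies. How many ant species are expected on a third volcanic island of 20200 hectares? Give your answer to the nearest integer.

26

z = ln(67/36) / ln(383000/54400) = 0.6212 / 1.9517 = 0.3183
c = 36 / 54400^0.3183 = 36 / 32.15 = 1.12
S₃ = 1.12 × 20200^0.3183 = 1.12 × 23.46 ≈ 26.26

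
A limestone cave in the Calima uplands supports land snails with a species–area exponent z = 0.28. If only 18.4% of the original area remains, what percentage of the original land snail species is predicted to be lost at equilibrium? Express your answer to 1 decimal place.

S_new/S_old = (A_new/A_old)^z = 0.184^0.28
= exp(0.28 × ln 0.184) = exp(0.28 × -1.6928) = exp(-0.4740) ≈ 0.6225
Fraction lost = 1 − 0.6225 = 0.3775

37.7%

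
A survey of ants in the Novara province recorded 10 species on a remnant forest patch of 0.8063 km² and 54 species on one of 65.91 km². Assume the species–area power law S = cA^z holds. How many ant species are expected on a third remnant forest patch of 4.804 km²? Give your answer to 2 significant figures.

20

z = ln(54/10) / ln(65.91/0.8063) = 1.6864 / 4.4036 = 0.3830
c = 10 / 0.8063^0.3830 = 10 / 0.9209 = 10.86
S₃ = 10.86 × 4.804^0.3830 = 10.86 × 1.824 ≈ 19.81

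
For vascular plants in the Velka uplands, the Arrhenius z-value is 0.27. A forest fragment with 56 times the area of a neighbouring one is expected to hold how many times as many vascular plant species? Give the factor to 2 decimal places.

2.96

S₂/S₁ = (A₂/A₁)^z = 56^0.27
ln(S₂/S₁) = 0.27 × ln 56 = 0.27 × 4.0254 = 1.0868
S₂/S₁ = e^1.0868 ≈ 2.965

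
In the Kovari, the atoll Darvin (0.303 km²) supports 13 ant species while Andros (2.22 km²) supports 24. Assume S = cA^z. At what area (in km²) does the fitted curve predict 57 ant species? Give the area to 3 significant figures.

z = ln(24/13) / ln(2.22/0.303) = 0.6131 / 1.9915 = 0.3079
c = 13 / 0.303^0.3079 = 13 / 0.6924 = 18.78
A = (57/18.78)^(1/0.3079) ⇒ ln A = ln(3.036)/0.3079 = 3.6073
A = e^3.6073 ≈ 36.86 km²

36.9 km²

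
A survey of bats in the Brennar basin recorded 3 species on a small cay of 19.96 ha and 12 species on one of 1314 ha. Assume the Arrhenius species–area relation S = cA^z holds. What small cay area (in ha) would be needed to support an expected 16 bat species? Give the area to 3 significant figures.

3130 ha

z = ln(12/3) / ln(1314/19.96) = 1.3863 / 4.1871 = 0.3311
c = 3 / 19.96^0.3311 = 3 / 2.694 = 1.113
A = (16/1.113)^(1/0.3311) ⇒ ln A = ln(14.37)/0.3311 = 8.0497
A = e^8.0497 ≈ 3133 ha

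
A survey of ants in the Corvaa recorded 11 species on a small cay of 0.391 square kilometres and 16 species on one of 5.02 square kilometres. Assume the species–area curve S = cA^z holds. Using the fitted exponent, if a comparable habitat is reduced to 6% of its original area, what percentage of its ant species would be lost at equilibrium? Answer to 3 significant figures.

33.8%

z = ln(16/11) / ln(5.02/0.391) = 0.3747 / 2.5525 = 0.1468
S_new/S_old = (A_new/A_old)^z = 0.06^0.1468 = exp(0.1468 × -2.8134) = 0.6617
Fraction lost = 1 − 0.6617 = 0.3383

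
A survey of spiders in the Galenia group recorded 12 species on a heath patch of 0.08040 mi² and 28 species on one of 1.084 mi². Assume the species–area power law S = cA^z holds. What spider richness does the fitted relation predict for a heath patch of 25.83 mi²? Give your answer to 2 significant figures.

z = ln(28/12) / ln(1.084/0.0804) = 0.8473 / 2.6014 = 0.3257
c = 12 / 0.0804^0.3257 = 12 / 0.44 = 27.27
S₃ = 27.27 × 25.83^0.3257 = 27.27 × 2.884 ≈ 78.65

79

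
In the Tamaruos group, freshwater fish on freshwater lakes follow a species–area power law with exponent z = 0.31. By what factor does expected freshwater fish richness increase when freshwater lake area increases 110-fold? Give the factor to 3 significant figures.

S₂/S₁ = (A₂/A₁)^z = 110^0.31
ln(S₂/S₁) = 0.31 × ln 110 = 0.31 × 4.7005 = 1.4571
S₂/S₁ = e^1.4571 ≈ 4.294

4.29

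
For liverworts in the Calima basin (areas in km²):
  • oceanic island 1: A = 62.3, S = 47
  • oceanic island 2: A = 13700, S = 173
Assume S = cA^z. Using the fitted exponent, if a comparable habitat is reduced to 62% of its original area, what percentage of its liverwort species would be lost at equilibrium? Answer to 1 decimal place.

z = ln(173/47) / ln(13700/62.3) = 1.3031 / 5.3932 = 0.2416
S_new/S_old = (A_new/A_old)^z = 0.62^0.2416 = exp(0.2416 × -0.4780) = 0.8909
Fraction lost = 1 − 0.8909 = 0.1091

10.9%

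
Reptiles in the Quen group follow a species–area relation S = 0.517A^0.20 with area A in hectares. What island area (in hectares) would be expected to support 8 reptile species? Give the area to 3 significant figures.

887000 hectares

8 = 0.517 × A^0.2  ⇒  A^0.2 = 8/0.517 = 15.47
ln A = ln(15.47) / 0.2 = 2.7392 / 0.2 = 13.6958
A = e^13.6958 ≈ 887150 hectares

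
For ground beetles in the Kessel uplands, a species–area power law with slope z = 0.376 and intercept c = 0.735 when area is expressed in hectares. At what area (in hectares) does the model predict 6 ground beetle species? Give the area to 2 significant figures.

6 = 0.735 × A^0.376  ⇒  A^0.376 = 6/0.735 = 8.163
ln A = ln(8.163) / 0.376 = 2.0996 / 0.376 = 5.5842
A = e^5.5842 ≈ 266.2 hectares

270 hectares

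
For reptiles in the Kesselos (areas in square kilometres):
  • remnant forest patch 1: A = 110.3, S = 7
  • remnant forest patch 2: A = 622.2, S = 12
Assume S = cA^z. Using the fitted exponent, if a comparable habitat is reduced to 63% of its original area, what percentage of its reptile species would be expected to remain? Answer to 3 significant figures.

z = ln(12/7) / ln(622.2/110.3) = 0.5390 / 1.7301 = 0.3115
S_new/S_old = (A_new/A_old)^z = 0.63^0.3115 = exp(0.3115 × -0.4620) = 0.8659

86.6%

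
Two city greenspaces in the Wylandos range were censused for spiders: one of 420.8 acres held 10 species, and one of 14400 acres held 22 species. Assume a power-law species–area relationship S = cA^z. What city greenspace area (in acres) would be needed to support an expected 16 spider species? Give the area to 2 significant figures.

z = ln(22/10) / ln(14400/420.8) = 0.7885 / 3.5328 = 0.2232
c = 10 / 420.8^0.2232 = 10 / 3.852 = 2.596
A = (16/2.596)^(1/0.2232) ⇒ ln A = ln(6.163)/0.2232 = 8.1481
A = e^8.1481 ≈ 3457 acres

3500 acres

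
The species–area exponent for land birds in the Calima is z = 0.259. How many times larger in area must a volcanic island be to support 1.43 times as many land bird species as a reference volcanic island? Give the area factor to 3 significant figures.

(A₂/A₁)^0.259 = 1.43, so A₂/A₁ = 1.43^(1/0.259) = 1.43^3.861
ln(A₂/A₁) = ln 1.43 / 0.259 = 0.3577 / 0.259 = 1.3810
A₂/A₁ = e^1.3810 ≈ 3.979

3.98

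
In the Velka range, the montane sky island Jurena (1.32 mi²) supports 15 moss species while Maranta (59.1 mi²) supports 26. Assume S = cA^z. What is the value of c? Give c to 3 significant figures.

z = ln(S₂/S₁) / ln(A₂/A₁) = ln(26/15) / ln(59.1/1.32) = 0.5500 / 3.8016 = 0.1447
c = S₁ / A₁^z = 15 / 1.32^0.1447 = 15 / 1.041 = 14.41

14.4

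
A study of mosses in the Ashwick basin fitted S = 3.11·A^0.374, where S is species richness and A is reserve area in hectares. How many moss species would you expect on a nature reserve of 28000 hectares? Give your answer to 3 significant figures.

143

S = 3.11 × 28000^0.374
ln S = ln 3.11 + 0.374 × ln 28000 = 1.1346 + 0.374 × 10.2400 = 4.9644
S = e^4.9644 ≈ 143.2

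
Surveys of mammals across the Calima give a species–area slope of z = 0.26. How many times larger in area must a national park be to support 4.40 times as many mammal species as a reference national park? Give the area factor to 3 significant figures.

298

(A₂/A₁)^0.26 = 4.4, so A₂/A₁ = 4.4^(1/0.26) = 4.4^3.846
ln(A₂/A₁) = ln 4.4 / 0.26 = 1.4816 / 0.26 = 5.6985
A₂/A₁ = e^5.6985 ≈ 298.4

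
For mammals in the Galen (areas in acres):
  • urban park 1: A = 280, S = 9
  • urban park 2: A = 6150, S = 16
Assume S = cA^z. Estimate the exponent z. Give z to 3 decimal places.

0.186

Taking logs: ln S = ln c + z ln A, so z = (ln S₂ − ln S₁)/(ln A₂ − ln A₁).
z = ln(16/9) / ln(6150/280) = ln(1.778) / ln(21.96) = 0.5754 / 3.0894 = 0.1862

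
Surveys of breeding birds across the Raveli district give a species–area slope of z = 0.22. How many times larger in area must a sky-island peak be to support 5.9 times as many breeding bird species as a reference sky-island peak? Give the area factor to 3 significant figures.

(A₂/A₁)^0.22 = 5.9, so A₂/A₁ = 5.9^(1/0.22) = 5.9^4.545
ln(A₂/A₁) = ln 5.9 / 0.22 = 1.7750 / 0.22 = 8.0680
A₂/A₁ = e^8.0680 ≈ 3191

3190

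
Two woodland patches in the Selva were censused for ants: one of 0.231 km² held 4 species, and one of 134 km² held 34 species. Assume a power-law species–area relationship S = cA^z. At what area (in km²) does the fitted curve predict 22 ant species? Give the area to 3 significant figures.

z = ln(34/4) / ln(134/0.231) = 2.1401 / 6.3632 = 0.3363
c = 4 / 0.231^0.3363 = 4 / 0.6109 = 6.548
A = (22/6.548)^(1/0.3363) ⇒ ln A = ln(3.36)/0.3363 = 3.6035
A = e^3.6035 ≈ 36.73 km²

36.7 km²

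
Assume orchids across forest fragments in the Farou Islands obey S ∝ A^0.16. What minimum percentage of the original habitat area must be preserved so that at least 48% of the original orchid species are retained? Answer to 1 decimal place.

Need (A_new/A_old)^0.16 = 0.48, so A_new/A_old = 0.48^(1/0.16) = 0.48^6.25
ln(A_new/A_old) = ln 0.48 / 0.16 = -0.7340 / 0.16 = -4.5873
A_new/A_old = e^-4.5873 ≈ 0.01018

1.0%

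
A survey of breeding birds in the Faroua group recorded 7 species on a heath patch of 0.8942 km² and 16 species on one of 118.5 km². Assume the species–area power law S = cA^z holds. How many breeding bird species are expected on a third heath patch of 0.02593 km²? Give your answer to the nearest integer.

4

z = ln(16/7) / ln(118.5/0.8942) = 0.8267 / 4.8867 = 0.1692
c = 7 / 0.8942^0.1692 = 7 / 0.9813 = 7.134
S₃ = 7.134 × 0.02593^0.1692 = 7.134 × 0.5391 ≈ 3.846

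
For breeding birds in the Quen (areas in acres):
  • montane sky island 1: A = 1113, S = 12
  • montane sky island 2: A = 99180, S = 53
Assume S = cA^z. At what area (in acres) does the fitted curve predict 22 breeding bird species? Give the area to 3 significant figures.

z = ln(53/12) / ln(99180/1113) = 1.4854 / 4.4899 = 0.3308
c = 12 / 1113^0.3308 = 12 / 10.18 = 1.178
A = (22/1.178)^(1/0.3308) ⇒ ln A = ln(18.67)/0.3308 = 8.8470
A = e^8.8470 ≈ 6953 acres

6950 acres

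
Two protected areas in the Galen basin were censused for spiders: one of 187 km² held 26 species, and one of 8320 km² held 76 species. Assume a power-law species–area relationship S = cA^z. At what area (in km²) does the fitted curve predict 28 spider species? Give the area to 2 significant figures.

240 km²

z = ln(76/26) / ln(8320/187) = 1.0726 / 3.7953 = 0.2826
c = 26 / 187^0.2826 = 26 / 4.386 = 5.928
A = (28/5.928)^(1/0.2826) ⇒ ln A = ln(4.723)/0.2826 = 5.4933
A = e^5.4933 ≈ 243.1 km²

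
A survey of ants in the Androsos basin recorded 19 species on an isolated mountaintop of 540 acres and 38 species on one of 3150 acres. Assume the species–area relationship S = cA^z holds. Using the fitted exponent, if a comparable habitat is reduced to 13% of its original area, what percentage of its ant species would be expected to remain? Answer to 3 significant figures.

44.8%

z = ln(38/19) / ln(3150/540) = 0.6931 / 1.7636 = 0.3930
S_new/S_old = (A_new/A_old)^z = 0.13^0.3930 = exp(0.3930 × -2.0402) = 0.4485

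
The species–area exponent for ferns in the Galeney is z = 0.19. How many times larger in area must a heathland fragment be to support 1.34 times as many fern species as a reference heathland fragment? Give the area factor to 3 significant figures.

4.67

(A₂/A₁)^0.19 = 1.34, so A₂/A₁ = 1.34^(1/0.19) = 1.34^5.263
ln(A₂/A₁) = ln 1.34 / 0.19 = 0.2927 / 0.19 = 1.5404
A₂/A₁ = e^1.5404 ≈ 4.666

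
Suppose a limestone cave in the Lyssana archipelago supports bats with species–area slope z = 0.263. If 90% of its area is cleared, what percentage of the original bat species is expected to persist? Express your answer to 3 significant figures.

S_new/S_old = (A_new/A_old)^z = 0.1^0.263
= exp(0.263 × ln 0.1) = exp(0.263 × -2.3026) = exp(-0.6056) ≈ 0.5458

54.6%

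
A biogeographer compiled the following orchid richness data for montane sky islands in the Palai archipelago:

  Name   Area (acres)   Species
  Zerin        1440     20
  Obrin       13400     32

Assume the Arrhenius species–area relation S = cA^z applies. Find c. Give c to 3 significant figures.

4.32

z = ln(S₂/S₁) / ln(A₂/A₁) = ln(32/20) / ln(13400/1440) = 0.4700 / 2.2306 = 0.2107
c = S₁ / A₁^z = 20 / 1440^0.2107 = 20 / 4.629 = 4.321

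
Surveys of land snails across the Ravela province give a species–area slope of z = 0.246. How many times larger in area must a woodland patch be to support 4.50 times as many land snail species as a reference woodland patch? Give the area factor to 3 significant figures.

452

(A₂/A₁)^0.246 = 4.5, so A₂/A₁ = 4.5^(1/0.246) = 4.5^4.065
ln(A₂/A₁) = ln 4.5 / 0.246 = 1.5041 / 0.246 = 6.1141
A₂/A₁ = e^6.1141 ≈ 452.2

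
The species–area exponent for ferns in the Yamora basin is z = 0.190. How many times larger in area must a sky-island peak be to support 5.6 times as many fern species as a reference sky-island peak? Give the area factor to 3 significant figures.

(A₂/A₁)^0.19 = 5.6, so A₂/A₁ = 5.6^(1/0.19) = 5.6^5.263
ln(A₂/A₁) = ln 5.6 / 0.19 = 1.7228 / 0.19 = 9.0672
A₂/A₁ = e^9.0672 ≈ 8666

8670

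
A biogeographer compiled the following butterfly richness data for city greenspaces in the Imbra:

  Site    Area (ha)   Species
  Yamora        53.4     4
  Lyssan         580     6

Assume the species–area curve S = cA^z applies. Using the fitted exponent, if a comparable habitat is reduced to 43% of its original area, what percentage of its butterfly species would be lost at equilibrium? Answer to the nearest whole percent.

z = ln(6/4) / ln(580/53.4) = 0.4055 / 2.3852 = 0.1700
S_new/S_old = (A_new/A_old)^z = 0.43^0.1700 = exp(0.1700 × -0.8440) = 0.8663
Fraction lost = 1 − 0.8663 = 0.1337

13%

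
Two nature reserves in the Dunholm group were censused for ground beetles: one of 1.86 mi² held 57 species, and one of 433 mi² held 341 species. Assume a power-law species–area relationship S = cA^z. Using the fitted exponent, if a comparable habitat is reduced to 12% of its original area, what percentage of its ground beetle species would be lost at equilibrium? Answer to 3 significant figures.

z = ln(341/57) / ln(433/1.86) = 1.7888 / 5.4502 = 0.3282
S_new/S_old = (A_new/A_old)^z = 0.12^0.3282 = exp(0.3282 × -2.1203) = 0.4986
Fraction lost = 1 − 0.4986 = 0.5014

50.1%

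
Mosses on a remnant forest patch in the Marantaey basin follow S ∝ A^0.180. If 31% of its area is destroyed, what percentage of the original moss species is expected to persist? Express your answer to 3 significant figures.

93.5%

S_new/S_old = (A_new/A_old)^z = 0.69^0.18
= exp(0.18 × ln 0.69) = exp(0.18 × -0.3711) = exp(-0.0668) ≈ 0.9354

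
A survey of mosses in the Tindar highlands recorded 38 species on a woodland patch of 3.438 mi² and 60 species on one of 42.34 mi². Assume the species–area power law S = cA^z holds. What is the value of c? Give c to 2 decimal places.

z = ln(S₂/S₁) / ln(A₂/A₁) = ln(60/38) / ln(42.34/3.438) = 0.4568 / 2.5108 = 0.1819
c = S₁ / A₁^z = 38 / 3.438^0.1819 = 38 / 1.252 = 30.35

30.35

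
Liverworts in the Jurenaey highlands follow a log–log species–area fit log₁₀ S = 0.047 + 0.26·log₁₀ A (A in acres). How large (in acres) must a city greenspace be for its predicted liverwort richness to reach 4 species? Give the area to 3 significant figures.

4 = 1.114 × A^0.26  ⇒  A^0.26 = 4/1.114 = 3.59
ln A = ln(3.59) / 0.26 = 1.2781 / 0.26 = 4.9157
A = e^4.9157 ≈ 136.4 acres

136 acres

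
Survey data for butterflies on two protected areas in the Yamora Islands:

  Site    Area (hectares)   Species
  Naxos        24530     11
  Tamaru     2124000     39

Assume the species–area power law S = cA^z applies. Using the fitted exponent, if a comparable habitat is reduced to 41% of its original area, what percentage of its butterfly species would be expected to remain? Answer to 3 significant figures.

z = ln(39/11) / ln(2124000/24530) = 1.2657 / 4.4612 = 0.2837
S_new/S_old = (A_new/A_old)^z = 0.41^0.2837 = exp(0.2837 × -0.8916) = 0.7765

77.7%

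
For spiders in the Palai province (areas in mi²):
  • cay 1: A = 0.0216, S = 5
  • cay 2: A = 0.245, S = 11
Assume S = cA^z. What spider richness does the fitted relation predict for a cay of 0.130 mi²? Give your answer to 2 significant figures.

9.0

z = ln(11/5) / ln(0.245/0.0216) = 0.7885 / 2.4286 = 0.3247
c = 5 / 0.0216^0.3247 = 5 / 0.2879 = 17.37
S₃ = 17.37 × 0.13^0.3247 = 17.37 × 0.5156 ≈ 8.954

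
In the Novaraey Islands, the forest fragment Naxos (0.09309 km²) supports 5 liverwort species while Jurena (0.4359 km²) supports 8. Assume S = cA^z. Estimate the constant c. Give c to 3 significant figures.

10.3

z = ln(S₂/S₁) / ln(A₂/A₁) = ln(8/5) / ln(0.4359/0.09309) = 0.4700 / 1.5438 = 0.3044
c = S₁ / A₁^z = 5 / 0.09309^0.3044 = 5 / 0.4854 = 10.3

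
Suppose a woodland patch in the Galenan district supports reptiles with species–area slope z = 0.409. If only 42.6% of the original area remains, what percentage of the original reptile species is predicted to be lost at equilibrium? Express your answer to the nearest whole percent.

29%

S_new/S_old = (A_new/A_old)^z = 0.426^0.409
= exp(0.409 × ln 0.426) = exp(0.409 × -0.8533) = exp(-0.3490) ≈ 0.7054
Fraction lost = 1 − 0.7054 = 0.2946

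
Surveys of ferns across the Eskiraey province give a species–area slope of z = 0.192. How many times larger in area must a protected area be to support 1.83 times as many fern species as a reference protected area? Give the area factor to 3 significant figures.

(A₂/A₁)^0.192 = 1.83, so A₂/A₁ = 1.83^(1/0.192) = 1.83^5.208
ln(A₂/A₁) = ln 1.83 / 0.192 = 0.6043 / 0.192 = 3.1475
A₂/A₁ = e^3.1475 ≈ 23.28

23.3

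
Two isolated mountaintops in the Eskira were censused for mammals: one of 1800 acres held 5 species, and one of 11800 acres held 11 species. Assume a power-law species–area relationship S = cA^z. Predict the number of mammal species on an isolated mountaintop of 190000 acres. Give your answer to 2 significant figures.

z = ln(11/5) / ln(11800/1800) = 0.7885 / 1.8803 = 0.4193
c = 5 / 1800^0.4193 = 5 / 23.17 = 0.2158
S₃ = 0.2158 × 190000^0.4193 = 0.2158 × 163.5 ≈ 35.27

35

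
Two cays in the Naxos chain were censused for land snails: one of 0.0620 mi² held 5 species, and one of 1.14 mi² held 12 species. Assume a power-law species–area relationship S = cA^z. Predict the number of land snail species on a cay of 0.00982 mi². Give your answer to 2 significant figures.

z = ln(12/5) / ln(1.14/0.062) = 0.8755 / 2.9116 = 0.3007
c = 5 / 0.062^0.3007 = 5 / 0.4334 = 11.54
S₃ = 11.54 × 0.00982^0.3007 = 11.54 × 0.249 ≈ 2.873

2.9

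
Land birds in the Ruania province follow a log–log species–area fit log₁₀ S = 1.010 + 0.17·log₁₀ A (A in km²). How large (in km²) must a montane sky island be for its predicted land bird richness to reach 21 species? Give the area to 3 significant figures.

68.6 km²

21 = 10.23 × A^0.17  ⇒  A^0.17 = 21/10.23 = 2.052
ln A = ln(2.052) / 0.17 = 0.7189 / 0.17 = 4.2289
A = e^4.2289 ≈ 68.64 km²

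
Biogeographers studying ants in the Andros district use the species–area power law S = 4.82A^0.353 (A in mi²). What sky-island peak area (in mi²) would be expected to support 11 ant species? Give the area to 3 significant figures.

10.4 mi²

11 = 4.82 × A^0.353  ⇒  A^0.353 = 11/4.82 = 2.282
ln A = ln(2.282) / 0.353 = 0.8251 / 0.353 = 2.3375
A = e^2.3375 ≈ 10.35 mi²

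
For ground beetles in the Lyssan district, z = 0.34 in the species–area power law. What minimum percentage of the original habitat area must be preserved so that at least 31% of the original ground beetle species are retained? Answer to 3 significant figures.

Need (A_new/A_old)^0.34 = 0.31, so A_new/A_old = 0.31^(1/0.34) = 0.31^2.941
ln(A_new/A_old) = ln 0.31 / 0.34 = -1.1712 / 0.34 = -3.4447
A_new/A_old = e^-3.4447 ≈ 0.03192

3.19%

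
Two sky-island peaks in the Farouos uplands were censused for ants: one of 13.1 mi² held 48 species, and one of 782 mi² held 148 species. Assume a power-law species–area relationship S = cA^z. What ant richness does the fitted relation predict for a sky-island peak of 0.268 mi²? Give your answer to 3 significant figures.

z = ln(148/48) / ln(782/13.1) = 1.1260 / 4.0892 = 0.2754
c = 48 / 13.1^0.2754 = 48 / 2.031 = 23.64
S₃ = 23.64 × 0.268^0.2754 = 23.64 × 0.6959 ≈ 16.45

16.4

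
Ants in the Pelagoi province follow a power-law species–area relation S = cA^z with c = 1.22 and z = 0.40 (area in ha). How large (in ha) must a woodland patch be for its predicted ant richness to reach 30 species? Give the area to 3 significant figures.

3000 ha

30 = 1.22 × A^0.4  ⇒  A^0.4 = 30/1.22 = 24.59
ln A = ln(24.59) / 0.4 = 3.2023 / 0.4 = 8.0059
A = e^8.0059 ≈ 2998 ha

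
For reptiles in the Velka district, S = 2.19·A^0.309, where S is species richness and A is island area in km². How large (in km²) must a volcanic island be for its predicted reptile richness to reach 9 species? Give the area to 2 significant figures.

97 km²

9 = 2.19 × A^0.309  ⇒  A^0.309 = 9/2.19 = 4.11
ln A = ln(4.11) / 0.309 = 1.4133 / 0.309 = 4.5739
A = e^4.5739 ≈ 96.92 km²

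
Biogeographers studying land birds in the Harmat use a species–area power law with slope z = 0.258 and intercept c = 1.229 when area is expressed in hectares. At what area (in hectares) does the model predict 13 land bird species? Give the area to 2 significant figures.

9300 hectares

13 = 1.229 × A^0.258  ⇒  A^0.258 = 13/1.229 = 10.58
ln A = ln(10.58) / 0.258 = 2.3587 / 0.258 = 9.1424
A = e^9.1424 ≈ 9343 hectares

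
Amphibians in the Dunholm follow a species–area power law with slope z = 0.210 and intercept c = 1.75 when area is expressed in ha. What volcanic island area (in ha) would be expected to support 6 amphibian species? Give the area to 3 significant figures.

353 ha

6 = 1.75 × A^0.21  ⇒  A^0.21 = 6/1.75 = 3.429
ln A = ln(3.429) / 0.21 = 1.2321 / 0.21 = 5.8674
A = e^5.8674 ≈ 353.3 ha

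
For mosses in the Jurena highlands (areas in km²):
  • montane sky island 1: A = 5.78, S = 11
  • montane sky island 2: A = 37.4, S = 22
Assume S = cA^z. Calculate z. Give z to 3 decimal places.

0.371

Taking logs: ln S = ln c + z ln A, so z = (ln S₂ − ln S₁)/(ln A₂ − ln A₁).
z = ln(22/11) / ln(37.4/5.78) = ln(2) / ln(6.471) = 0.6931 / 1.8673 = 0.3712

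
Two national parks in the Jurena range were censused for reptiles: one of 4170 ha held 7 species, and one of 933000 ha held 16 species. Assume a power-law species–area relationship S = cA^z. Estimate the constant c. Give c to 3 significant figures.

1.96

z = ln(S₂/S₁) / ln(A₂/A₁) = ln(16/7) / ln(933000/4170) = 0.8267 / 5.4105 = 0.1528
c = S₁ / A₁^z = 7 / 4170^0.1528 = 7 / 3.574 = 1.959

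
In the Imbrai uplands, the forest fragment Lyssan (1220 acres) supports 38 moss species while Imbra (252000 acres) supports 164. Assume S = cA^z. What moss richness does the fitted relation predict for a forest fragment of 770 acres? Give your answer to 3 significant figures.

33.5

z = ln(164/38) / ln(252000/1220) = 1.4623 / 5.3306 = 0.2743
c = 38 / 1220^0.2743 = 38 / 7.025 = 5.409
S₃ = 5.409 × 770^0.2743 = 5.409 × 6.192 ≈ 33.49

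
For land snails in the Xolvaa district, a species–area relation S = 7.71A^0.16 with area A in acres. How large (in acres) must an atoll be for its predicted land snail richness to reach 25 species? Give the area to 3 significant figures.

1560 acres

25 = 7.71 × A^0.16  ⇒  A^0.16 = 25/7.71 = 3.243
ln A = ln(3.243) / 0.16 = 1.1764 / 0.16 = 7.3522
A = e^7.3522 ≈ 1560 acres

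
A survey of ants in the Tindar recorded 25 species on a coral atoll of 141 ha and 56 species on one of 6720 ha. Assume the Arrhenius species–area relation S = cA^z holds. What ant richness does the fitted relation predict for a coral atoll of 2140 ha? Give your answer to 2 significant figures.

44

z = ln(56/25) / ln(6720/141) = 0.8065 / 3.8641 = 0.2087
c = 25 / 141^0.2087 = 25 / 2.809 = 8.9
S₃ = 8.9 × 2140^0.2087 = 8.9 × 4.956 ≈ 44.1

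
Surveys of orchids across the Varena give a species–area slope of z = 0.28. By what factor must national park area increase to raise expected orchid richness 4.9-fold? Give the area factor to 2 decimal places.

291.73

(A₂/A₁)^0.28 = 4.9, so A₂/A₁ = 4.9^(1/0.28) = 4.9^3.571
ln(A₂/A₁) = ln 4.9 / 0.28 = 1.5892 / 0.28 = 5.6758
A₂/A₁ = e^5.6758 ≈ 291.7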